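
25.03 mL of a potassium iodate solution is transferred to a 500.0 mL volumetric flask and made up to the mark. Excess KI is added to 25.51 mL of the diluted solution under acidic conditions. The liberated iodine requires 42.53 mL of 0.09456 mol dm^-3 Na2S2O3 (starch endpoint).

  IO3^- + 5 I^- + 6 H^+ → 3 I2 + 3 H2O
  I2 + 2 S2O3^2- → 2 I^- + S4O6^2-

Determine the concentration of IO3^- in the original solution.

0.5249 mol/L

n(S2O3^2-) = 0.04253 × 0.09456 = 4.022 × 10^-3 mol
n(I2) = n(S2O3^2-)/2 = 2.011 × 10^-3 mol
From the 1:3 ratio, n(IO3^-) in the aliquot = 1/3 × 2.011 × 10^-3 = 6.703 × 10^-4 mol
[IO3^-]_dilute = 6.703 × 10^-4 / 0.02551 = 0.02627 mol/L
[IO3^-]_original = 0.02627 × 500.0/25.03 = 0.5249 mol/L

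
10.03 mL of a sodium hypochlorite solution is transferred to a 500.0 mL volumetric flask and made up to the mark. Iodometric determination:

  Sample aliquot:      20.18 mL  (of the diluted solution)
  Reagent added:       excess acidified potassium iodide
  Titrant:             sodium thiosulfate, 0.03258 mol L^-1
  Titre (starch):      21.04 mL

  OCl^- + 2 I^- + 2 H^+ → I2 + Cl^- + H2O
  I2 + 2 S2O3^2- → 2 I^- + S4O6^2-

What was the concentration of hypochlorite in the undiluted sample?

0.8467 mol/L

n(S2O3^2-) = 0.02104 × 0.03258 = 6.855 × 10^-4 mol
n(I2) = n(S2O3^2-)/2 = 3.427 × 10^-4 mol
n(OCl^-) in the aliquot = 3.427 × 10^-4 mol (1:1 ratio)
[OCl^-]_dilute = 3.427 × 10^-4 / 0.02018 = 0.01698 mol/L
[OCl^-]_original = 0.01698 × 500.0/10.03 = 0.8467 mol/L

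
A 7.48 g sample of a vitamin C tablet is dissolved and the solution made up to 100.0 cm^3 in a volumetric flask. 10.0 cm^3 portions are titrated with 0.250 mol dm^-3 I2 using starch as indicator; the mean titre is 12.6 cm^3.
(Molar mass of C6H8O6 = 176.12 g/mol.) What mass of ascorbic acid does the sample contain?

C6H8O6 + I2 → C6H6O6 + 2 HI
n(I2) per titration = 0.0126 × 0.250 = 3.15 × 10^-3 mol
n(C6H8O6) in each aliquot = 3.15 × 10^-3 mol (1:1 ratio)
n(C6H8O6) in the whole flask = 3.15 × 10^-3 × 100.0/10.0 = 0.0315 mol
mass of C6H8O6 = 0.0315 × 176.12 = 5.55 g

5.55 g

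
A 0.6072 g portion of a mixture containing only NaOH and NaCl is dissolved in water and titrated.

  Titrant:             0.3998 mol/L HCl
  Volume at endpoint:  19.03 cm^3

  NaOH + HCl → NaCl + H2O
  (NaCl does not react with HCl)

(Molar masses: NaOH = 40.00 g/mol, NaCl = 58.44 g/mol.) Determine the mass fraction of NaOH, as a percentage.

n(HCl) = 0.01903 × 0.3998 = 7.608 × 10^-3 mol
Let x = n(NaOH), y = n(NaCl).
Titrant: 1x = 7.608 × 10^-3;  mass: 40.00x + 58.44y = 0.6072
Solving, x = 7.608 × 10^-3 mol, y = 5.183 × 10^-3 mol
mass of NaOH = 7.608 × 10^-3 × 40.00 = 0.3043 g
% NaOH = 0.3043 / 0.6072 × 100 = 50.12 %

50.12 %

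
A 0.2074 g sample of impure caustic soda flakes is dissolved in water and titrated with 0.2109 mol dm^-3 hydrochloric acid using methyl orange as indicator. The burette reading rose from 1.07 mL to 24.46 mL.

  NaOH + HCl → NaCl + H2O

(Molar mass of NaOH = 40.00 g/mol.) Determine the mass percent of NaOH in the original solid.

95.14 %

n(HCl) = 0.02339 L × 0.2109 mol/L = 4.933 × 10^-3 mol
n(NaOH) = 4.933 × 10^-3 mol (1:1 ratio)
mass of NaOH = 4.933 × 10^-3 × 40.00 g/mol = 0.1973 g
% NaOH = 0.1973 / 0.2074 × 100 = 95.14 %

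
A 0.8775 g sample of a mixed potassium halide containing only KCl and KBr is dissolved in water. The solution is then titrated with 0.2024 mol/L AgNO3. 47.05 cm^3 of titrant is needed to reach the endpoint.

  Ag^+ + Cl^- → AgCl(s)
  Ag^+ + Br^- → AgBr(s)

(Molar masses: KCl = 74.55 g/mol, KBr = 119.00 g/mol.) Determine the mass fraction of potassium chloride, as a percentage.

n(AgNO3) = 0.04705 × 0.2024 = 9.523 × 10^-3 mol
Let x = n(KCl), y = n(KBr).
Titrant: 1x + 1y = 9.523 × 10^-3;  mass: 74.55x + 119.00y = 0.8775
Solving, x = 5.753 × 10^-3 mol, y = 3.770 × 10^-3 mol
mass of KCl = 5.753 × 10^-3 × 74.55 = 0.4289 g
% KCl = 0.4289 / 0.8775 × 100 = 48.88 %

48.88 %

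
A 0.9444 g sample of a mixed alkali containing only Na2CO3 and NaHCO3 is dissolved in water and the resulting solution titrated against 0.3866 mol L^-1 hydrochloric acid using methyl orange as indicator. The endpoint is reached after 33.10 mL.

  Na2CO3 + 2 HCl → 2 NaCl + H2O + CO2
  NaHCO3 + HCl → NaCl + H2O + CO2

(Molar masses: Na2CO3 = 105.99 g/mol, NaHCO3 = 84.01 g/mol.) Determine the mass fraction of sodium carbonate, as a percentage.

n(HCl) = 0.03310 × 0.3866 = 0.01280 mol
Let x = n(Na2CO3), y = n(NaHCO3).
Titrant: 2x + 1y = 0.01280;  mass: 105.99x + 84.01y = 0.9444
Solving, x = 2.106 × 10^-3 mol, y = 8.585 × 10^-3 mol
mass of Na2CO3 = 2.106 × 10^-3 × 105.99 = 0.2232 g
% Na2CO3 = 0.2232 / 0.9444 × 100 = 23.63 %

23.63 %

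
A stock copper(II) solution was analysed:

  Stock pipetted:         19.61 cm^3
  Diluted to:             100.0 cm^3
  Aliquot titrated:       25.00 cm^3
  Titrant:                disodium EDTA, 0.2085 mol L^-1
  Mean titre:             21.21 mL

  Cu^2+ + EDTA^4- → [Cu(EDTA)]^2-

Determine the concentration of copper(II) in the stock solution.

0.9020 mol/L

n(EDTA) = 0.02121 × 0.2085 = 4.422 × 10^-3 mol
n(Cu2+) in the aliquot = 4.422 × 10^-3 mol (1:1 ratio)
[Cu2+]_dilute = 4.422 × 10^-3 / 0.02500 = 0.1769 mol/L
Dilution factor = 100.0 / 19.61 = 5.099
[Cu2+]_stock = 0.1769 × 5.099 = 0.9020 mol/L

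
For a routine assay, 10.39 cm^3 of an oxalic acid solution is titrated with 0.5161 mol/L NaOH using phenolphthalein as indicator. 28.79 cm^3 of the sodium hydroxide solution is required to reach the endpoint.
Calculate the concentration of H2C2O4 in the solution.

0.7150 mol/L

H2C2O4 + 2 NaOH → Na2C2O4 + 2 H2O
n(NaOH) = 0.02879 L × 0.5161 mol/L = 0.01486 mol
From the 1:2 mole ratio, n(H2C2O4) = 1/2 × 0.01486 = 7.429 × 10^-3 mol
[H2C2O4] = 7.429 × 10^-3 mol / 0.01039 L = 0.7150 mol/L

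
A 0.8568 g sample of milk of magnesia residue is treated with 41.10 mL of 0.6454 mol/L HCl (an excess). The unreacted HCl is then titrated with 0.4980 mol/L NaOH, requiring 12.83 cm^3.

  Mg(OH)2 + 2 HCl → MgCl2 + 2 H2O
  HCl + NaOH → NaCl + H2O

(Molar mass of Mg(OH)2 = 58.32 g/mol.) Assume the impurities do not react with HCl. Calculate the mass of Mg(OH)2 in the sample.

n(HCl) added = 0.04110 × 0.6454 = 0.02653 mol
n(NaOH) used in back-titration = 0.01283 × 0.4980 = 6.389 × 10^-3 mol
n(HCl) left over = 6.389 × 10^-3 mol (1:1 ratio)
n(HCl) consumed by analyte = 0.02653 − 6.389 × 10^-3 = 0.02014 mol
From the 1:2 ratio, n(Mg(OH)2) = 1/2 × 0.02014 = 0.01007 mol
mass of Mg(OH)2 = 0.01007 × 58.32 = 0.5872 g

0.5872 g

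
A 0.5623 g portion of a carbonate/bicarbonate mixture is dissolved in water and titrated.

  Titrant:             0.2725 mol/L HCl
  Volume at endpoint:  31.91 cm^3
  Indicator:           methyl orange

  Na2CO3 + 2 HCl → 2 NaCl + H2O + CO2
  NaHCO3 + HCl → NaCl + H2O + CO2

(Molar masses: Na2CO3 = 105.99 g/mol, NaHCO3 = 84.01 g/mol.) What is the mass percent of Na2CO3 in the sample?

n(HCl) = 0.03191 × 0.2725 = 8.695 × 10^-3 mol
Let x = n(Na2CO3), y = n(NaHCO3).
Titrant: 2x + 1y = 8.695 × 10^-3;  mass: 105.99x + 84.01y = 0.5623
Solving, x = 2.712 × 10^-3 mol, y = 3.272 × 10^-3 mol
mass of Na2CO3 = 2.712 × 10^-3 × 105.99 = 0.2874 g
% Na2CO3 = 0.2874 / 0.5623 × 100 = 51.11 %

51.11 %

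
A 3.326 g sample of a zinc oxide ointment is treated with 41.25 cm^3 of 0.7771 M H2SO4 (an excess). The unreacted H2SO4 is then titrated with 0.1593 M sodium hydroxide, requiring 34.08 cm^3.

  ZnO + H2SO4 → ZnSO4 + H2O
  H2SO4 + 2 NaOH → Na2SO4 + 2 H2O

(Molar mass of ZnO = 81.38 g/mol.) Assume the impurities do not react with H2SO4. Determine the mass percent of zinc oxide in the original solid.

n(H2SO4) added = 0.04125 × 0.7771 = 0.03206 mol
n(NaOH) used in back-titration = 0.03408 × 0.1593 = 5.429 × 10^-3 mol
From the 1:2 ratio, n(H2SO4) left over = 1/2 × 5.429 × 10^-3 = 2.714 × 10^-3 mol
n(H2SO4) consumed by analyte = 0.03206 − 2.714 × 10^-3 = 0.02934 mol
n(ZnO) = 0.02934 mol (1:1 ratio)
mass of ZnO = 0.02934 × 81.38 = 2.388 g
% ZnO = 2.388 / 3.326 × 100 = 71.79 %

71.79 %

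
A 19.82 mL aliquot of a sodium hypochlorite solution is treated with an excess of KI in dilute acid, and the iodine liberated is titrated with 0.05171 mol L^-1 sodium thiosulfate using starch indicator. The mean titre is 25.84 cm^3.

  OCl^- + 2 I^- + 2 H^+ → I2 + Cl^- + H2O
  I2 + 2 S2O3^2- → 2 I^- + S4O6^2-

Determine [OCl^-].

n(S2O3^2-) = 0.02584 × 0.05171 = 1.336 × 10^-3 mol
n(I2) = n(S2O3^2-)/2 = 6.681 × 10^-4 mol
n(OCl^-) in the aliquot = 6.681 × 10^-4 mol (1:1 ratio)
[OCl^-] = 6.681 × 10^-4 / 0.01982 = 0.03371 mol/L

0.03371 mol/L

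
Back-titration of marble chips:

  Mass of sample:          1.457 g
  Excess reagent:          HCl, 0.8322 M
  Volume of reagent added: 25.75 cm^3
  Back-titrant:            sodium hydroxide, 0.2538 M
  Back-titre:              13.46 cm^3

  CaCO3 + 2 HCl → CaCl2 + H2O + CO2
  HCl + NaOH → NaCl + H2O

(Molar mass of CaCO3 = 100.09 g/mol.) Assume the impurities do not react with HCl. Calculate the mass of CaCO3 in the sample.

n(HCl) added = 0.02575 × 0.8322 = 0.02143 mol
n(NaOH) used in back-titration = 0.01346 × 0.2538 = 3.416 × 10^-3 mol
n(HCl) left over = 3.416 × 10^-3 mol (1:1 ratio)
n(HCl) consumed by analyte = 0.02143 − 3.416 × 10^-3 = 0.01801 mol
From the 1:2 ratio, n(CaCO3) = 1/2 × 0.01801 = 9.007 × 10^-3 mol
mass of CaCO3 = 9.007 × 10^-3 × 100.09 = 0.9015 g

0.9015 g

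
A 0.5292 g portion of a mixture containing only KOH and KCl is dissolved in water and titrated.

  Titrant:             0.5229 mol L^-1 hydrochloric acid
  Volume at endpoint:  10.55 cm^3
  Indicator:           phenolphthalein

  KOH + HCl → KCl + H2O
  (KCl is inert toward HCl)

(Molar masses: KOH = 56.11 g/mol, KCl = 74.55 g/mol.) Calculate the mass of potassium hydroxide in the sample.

0.3095 g

n(HCl) = 0.01055 × 0.5229 = 5.517 × 10^-3 mol
Let x = n(KOH), y = n(KCl).
Titrant: 1x = 5.517 × 10^-3;  mass: 56.11x + 74.55y = 0.5292
Solving, x = 5.517 × 10^-3 mol, y = 2.947 × 10^-3 mol
mass of KOH = 5.517 × 10^-3 × 56.11 = 0.3095 g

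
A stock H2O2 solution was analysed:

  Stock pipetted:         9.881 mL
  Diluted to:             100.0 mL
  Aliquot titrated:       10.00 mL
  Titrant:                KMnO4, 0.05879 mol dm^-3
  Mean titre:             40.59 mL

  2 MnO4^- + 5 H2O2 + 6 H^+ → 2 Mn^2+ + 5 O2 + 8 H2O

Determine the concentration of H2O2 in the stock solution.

6.038 mol/L

n(KMnO4) = 0.04059 × 0.05879 = 2.386 × 10^-3 mol
From the 5:2 ratio, n(H2O2) in the aliquot = 5/2 × 2.386 × 10^-3 = 5.966 × 10^-3 mol
[H2O2]_dilute = 5.966 × 10^-3 / 0.01000 = 0.5966 mol/L
Dilution factor = 100.0 / 9.881 = 10.12
[H2O2]_stock = 0.5966 × 10.12 = 6.038 mol/L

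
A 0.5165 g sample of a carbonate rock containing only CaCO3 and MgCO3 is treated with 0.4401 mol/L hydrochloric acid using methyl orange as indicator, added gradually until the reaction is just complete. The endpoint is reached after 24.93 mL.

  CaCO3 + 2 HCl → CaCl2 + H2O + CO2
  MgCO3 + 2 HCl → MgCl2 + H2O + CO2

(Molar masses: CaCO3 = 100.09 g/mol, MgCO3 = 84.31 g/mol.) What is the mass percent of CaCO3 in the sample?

66.30 %

n(HCl) = 0.02493 × 0.4401 = 0.01097 mol
Let x = n(CaCO3), y = n(MgCO3).
Titrant: 2x + 2y = 0.01097;  mass: 100.09x + 84.31y = 0.5165
Solving, x = 3.421 × 10^-3 mol, y = 2.065 × 10^-3 mol
mass of CaCO3 = 3.421 × 10^-3 × 100.09 = 0.3424 g
% CaCO3 = 0.3424 / 0.5165 × 100 = 66.30 %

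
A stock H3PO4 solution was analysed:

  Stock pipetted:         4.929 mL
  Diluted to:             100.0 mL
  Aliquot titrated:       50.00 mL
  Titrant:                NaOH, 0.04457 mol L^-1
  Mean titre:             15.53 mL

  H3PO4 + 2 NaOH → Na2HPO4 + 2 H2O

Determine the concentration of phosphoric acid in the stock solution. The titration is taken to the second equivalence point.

0.1404 mol/L

n(NaOH) = 0.01553 × 0.04457 = 6.922 × 10^-4 mol
From the 1:2 ratio, n(H3PO4) in the aliquot = 1/2 × 6.922 × 10^-4 = 3.461 × 10^-4 mol
[H3PO4]_dilute = 3.461 × 10^-4 / 0.05000 = 0.006922 mol/L
Dilution factor = 100.0 / 4.929 = 20.29
[H3PO4]_stock = 0.006922 × 20.29 = 0.1404 mol/L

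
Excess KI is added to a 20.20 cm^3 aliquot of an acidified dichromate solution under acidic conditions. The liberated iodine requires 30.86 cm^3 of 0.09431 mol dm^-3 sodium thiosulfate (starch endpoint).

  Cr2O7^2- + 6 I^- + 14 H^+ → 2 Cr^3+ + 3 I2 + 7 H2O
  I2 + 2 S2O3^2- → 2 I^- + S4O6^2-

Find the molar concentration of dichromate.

0.02401 mol/L

n(S2O3^2-) = 0.03086 × 0.09431 = 2.910 × 10^-3 mol
n(I2) = n(S2O3^2-)/2 = 1.455 × 10^-3 mol
From the 1:3 ratio, n(Cr2O7^2-) in the aliquot = 1/3 × 1.455 × 10^-3 = 4.851 × 10^-4 mol
[Cr2O7^2-] = 4.851 × 10^-4 / 0.02020 = 0.02401 mol/L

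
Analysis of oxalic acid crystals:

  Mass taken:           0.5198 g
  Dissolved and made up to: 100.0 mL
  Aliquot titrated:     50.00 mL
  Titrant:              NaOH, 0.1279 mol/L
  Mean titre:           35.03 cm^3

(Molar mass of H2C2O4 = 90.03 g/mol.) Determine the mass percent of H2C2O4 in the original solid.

77.60 %

H2C2O4 + 2 NaOH → Na2C2O4 + 2 H2O
n(NaOH) per titration = 0.03503 × 0.1279 = 4.480 × 10^-3 mol
From the 1:2 ratio, n(H2C2O4) in each aliquot = 1/2 × 4.480 × 10^-3 = 2.240 × 10^-3 mol
n(H2C2O4) in the whole flask = 2.240 × 10^-3 × 100.0/50.00 = 4.480 × 10^-3 mol
mass of H2C2O4 = 4.480 × 10^-3 × 90.03 = 0.4034 g
% H2C2O4 = 0.4034 / 0.5198 × 100 = 77.60 %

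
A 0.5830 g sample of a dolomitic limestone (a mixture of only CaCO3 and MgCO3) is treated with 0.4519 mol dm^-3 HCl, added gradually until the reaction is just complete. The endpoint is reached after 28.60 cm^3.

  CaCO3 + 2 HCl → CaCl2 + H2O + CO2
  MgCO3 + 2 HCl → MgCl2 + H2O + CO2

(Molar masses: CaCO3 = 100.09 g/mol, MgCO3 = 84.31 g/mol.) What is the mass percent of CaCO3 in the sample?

41.53 %

n(HCl) = 0.02860 × 0.4519 = 0.01292 mol
Let x = n(CaCO3), y = n(MgCO3).
Titrant: 2x + 2y = 0.01292;  mass: 100.09x + 84.31y = 0.5830
Solving, x = 2.419 × 10^-3 mol, y = 4.043 × 10^-3 mol
mass of CaCO3 = 2.419 × 10^-3 × 100.09 = 0.2421 g
% CaCO3 = 0.2421 / 0.5830 × 100 = 41.53 %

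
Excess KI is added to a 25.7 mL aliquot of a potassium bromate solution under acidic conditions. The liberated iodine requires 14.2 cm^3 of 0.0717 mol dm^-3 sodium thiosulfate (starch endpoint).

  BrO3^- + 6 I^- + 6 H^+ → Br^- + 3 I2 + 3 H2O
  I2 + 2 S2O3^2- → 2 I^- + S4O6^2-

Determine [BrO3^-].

0.00660 mol/L

n(S2O3^2-) = 0.0142 × 0.0717 = 1.02 × 10^-3 mol
n(I2) = n(S2O3^2-)/2 = 5.09 × 10^-4 mol
From the 1:3 ratio, n(BrO3^-) in the aliquot = 1/3 × 5.09 × 10^-4 = 1.70 × 10^-4 mol
[BrO3^-] = 1.70 × 10^-4 / 0.0257 = 0.00660 mol/L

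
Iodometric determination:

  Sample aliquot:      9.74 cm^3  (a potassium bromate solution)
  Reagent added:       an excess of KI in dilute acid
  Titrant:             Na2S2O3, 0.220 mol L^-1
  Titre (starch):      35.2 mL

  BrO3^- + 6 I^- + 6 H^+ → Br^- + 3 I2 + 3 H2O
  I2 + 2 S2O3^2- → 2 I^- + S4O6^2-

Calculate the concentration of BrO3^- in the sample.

n(S2O3^2-) = 0.0352 × 0.220 = 7.74 × 10^-3 mol
n(I2) = n(S2O3^2-)/2 = 3.87 × 10^-3 mol
From the 1:3 ratio, n(BrO3^-) in the aliquot = 1/3 × 3.87 × 10^-3 = 1.29 × 10^-3 mol
[BrO3^-] = 1.29 × 10^-3 / 0.00974 = 0.133 mol/L

0.133 mol/L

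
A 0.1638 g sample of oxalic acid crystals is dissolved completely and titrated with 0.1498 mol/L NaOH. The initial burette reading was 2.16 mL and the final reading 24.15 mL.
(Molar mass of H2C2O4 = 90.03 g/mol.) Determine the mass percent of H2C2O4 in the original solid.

90.53 %

H2C2O4 + 2 NaOH → Na2C2O4 + 2 H2O
n(NaOH) = 0.02199 L × 0.1498 mol/L = 3.294 × 10^-3 mol
From the 1:2 ratio, n(H2C2O4) = 1/2 × 3.294 × 10^-3 = 1.647 × 10^-3 mol
mass of H2C2O4 = 1.647 × 10^-3 × 90.03 g/mol = 0.1483 g
% H2C2O4 = 0.1483 / 0.1638 × 100 = 90.53 %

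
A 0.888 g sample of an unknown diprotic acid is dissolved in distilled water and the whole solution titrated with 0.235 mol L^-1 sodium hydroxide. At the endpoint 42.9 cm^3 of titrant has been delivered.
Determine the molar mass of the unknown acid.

n(NaOH) = 0.0429 L × 0.235 mol/L = 0.0101 mol
From the 1:2 ratio, n(H2A) = 1/2 × 0.0101 = 5.04 × 10^-3 mol
M = m / n = 0.888 g / 5.04 × 10^-3 mol = 176 g/mol

176 g/mol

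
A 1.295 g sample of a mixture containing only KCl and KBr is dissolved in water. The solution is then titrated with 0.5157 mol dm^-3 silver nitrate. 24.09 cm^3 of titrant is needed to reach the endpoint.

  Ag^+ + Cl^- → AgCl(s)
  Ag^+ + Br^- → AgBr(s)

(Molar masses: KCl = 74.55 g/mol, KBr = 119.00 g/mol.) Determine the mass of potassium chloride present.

n(AgNO3) = 0.02409 × 0.5157 = 0.01242 mol
Let x = n(KCl), y = n(KBr).
Titrant: 1x + 1y = 0.01242;  mass: 74.55x + 119.00y = 1.295
Solving, x = 4.125 × 10^-3 mol, y = 8.298 × 10^-3 mol
mass of KCl = 4.125 × 10^-3 × 74.55 = 0.3075 g

0.3075 g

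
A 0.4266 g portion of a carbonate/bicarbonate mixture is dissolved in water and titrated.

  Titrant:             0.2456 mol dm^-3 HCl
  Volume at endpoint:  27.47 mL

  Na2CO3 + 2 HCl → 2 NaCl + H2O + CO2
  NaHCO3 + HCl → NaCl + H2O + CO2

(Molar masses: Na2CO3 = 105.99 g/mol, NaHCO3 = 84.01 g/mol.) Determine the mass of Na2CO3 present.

0.2395 g

n(HCl) = 0.02747 × 0.2456 = 6.747 × 10^-3 mol
Let x = n(Na2CO3), y = n(NaHCO3).
Titrant: 2x + 1y = 6.747 × 10^-3;  mass: 105.99x + 84.01y = 0.4266
Solving, x = 2.260 × 10^-3 mol, y = 2.227 × 10^-3 mol
mass of Na2CO3 = 2.260 × 10^-3 × 105.99 = 0.2395 g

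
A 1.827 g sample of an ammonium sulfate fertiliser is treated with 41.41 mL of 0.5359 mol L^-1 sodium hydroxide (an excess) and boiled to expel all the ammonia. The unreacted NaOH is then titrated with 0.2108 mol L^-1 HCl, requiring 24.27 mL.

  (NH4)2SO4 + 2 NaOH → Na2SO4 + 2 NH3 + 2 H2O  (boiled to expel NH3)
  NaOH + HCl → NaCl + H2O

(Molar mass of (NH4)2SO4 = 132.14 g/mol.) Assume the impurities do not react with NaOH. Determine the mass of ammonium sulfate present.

n(NaOH) added = 0.04141 × 0.5359 = 0.02219 mol
n(HCl) used in back-titration = 0.02427 × 0.2108 = 5.116 × 10^-3 mol
n(NaOH) left over = 5.116 × 10^-3 mol (1:1 ratio)
n(NaOH) consumed by analyte = 0.02219 − 5.116 × 10^-3 = 0.01708 mol
From the 1:2 ratio, n((NH4)2SO4) = 1/2 × 0.01708 = 8.538 × 10^-3 mol
mass of (NH4)2SO4 = 8.538 × 10^-3 × 132.14 = 1.128 g

1.128 g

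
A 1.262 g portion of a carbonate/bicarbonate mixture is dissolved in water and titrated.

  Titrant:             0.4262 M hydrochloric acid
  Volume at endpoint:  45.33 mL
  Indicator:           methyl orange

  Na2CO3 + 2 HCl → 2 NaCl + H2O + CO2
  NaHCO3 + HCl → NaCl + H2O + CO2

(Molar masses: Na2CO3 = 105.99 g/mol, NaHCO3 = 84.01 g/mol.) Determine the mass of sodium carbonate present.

0.6169 g

n(HCl) = 0.04533 × 0.4262 = 0.01932 mol
Let x = n(Na2CO3), y = n(NaHCO3).
Titrant: 2x + 1y = 0.01932;  mass: 105.99x + 84.01y = 1.262
Solving, x = 5.820 × 10^-3 mol, y = 7.679 × 10^-3 mol
mass of Na2CO3 = 5.820 × 10^-3 × 105.99 = 0.6169 g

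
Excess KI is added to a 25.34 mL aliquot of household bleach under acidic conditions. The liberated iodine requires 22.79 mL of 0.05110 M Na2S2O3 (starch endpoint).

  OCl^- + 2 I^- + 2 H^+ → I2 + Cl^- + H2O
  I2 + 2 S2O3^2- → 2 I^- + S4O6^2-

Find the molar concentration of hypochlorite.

0.02298 M

n(S2O3^2-) = 0.02279 × 0.05110 = 1.165 × 10^-3 mol
n(I2) = n(S2O3^2-)/2 = 5.823 × 10^-4 mol
n(OCl^-) in the aliquot = 5.823 × 10^-4 mol (1:1 ratio)
[OCl^-] = 5.823 × 10^-4 / 0.02534 = 0.02298 mol/L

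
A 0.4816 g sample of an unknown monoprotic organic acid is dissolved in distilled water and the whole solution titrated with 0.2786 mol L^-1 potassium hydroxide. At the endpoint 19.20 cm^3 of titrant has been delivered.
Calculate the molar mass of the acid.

90.03 g/mol

n(KOH) = 0.01920 L × 0.2786 mol/L = 5.349 × 10^-3 mol
n(HA) = 5.349 × 10^-3 mol (1:1 ratio)
M = m / n = 0.4816 g / 5.349 × 10^-3 mol = 90.03 g/mol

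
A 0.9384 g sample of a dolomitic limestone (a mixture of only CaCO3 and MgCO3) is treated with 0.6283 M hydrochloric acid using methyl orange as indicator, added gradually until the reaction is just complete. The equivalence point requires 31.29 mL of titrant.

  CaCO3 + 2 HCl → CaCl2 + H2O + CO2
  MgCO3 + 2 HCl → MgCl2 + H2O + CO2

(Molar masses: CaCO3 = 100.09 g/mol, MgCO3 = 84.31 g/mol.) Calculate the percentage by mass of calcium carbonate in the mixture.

74.12 %

n(HCl) = 0.03129 × 0.6283 = 0.01966 mol
Let x = n(CaCO3), y = n(MgCO3).
Titrant: 2x + 2y = 0.01966;  mass: 100.09x + 84.31y = 0.9384
Solving, x = 6.949 × 10^-3 mol, y = 2.881 × 10^-3 mol
mass of CaCO3 = 6.949 × 10^-3 × 100.09 = 0.6955 g
% CaCO3 = 0.6955 / 0.9384 × 100 = 74.12 %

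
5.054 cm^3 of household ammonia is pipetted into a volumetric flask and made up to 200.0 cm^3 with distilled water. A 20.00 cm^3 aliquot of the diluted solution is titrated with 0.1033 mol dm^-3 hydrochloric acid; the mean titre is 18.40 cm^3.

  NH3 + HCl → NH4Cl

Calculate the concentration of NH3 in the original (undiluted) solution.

3.761 mol/L

n(HCl) = 0.01840 × 0.1033 = 1.901 × 10^-3 mol
n(NH3) in the aliquot = 1.901 × 10^-3 mol (1:1 ratio)
[NH3]_dilute = 1.901 × 10^-3 / 0.02000 = 0.09504 mol/L
Dilution factor = 200.0 / 5.054 = 39.57
[NH3]_stock = 0.09504 × 39.57 = 3.761 mol/L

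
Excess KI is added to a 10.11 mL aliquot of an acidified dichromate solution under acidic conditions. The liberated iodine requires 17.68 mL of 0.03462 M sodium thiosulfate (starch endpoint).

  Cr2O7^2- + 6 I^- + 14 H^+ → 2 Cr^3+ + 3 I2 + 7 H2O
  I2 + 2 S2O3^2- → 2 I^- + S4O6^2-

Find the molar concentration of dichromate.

0.01009 M

n(S2O3^2-) = 0.01768 × 0.03462 = 6.121 × 10^-4 mol
n(I2) = n(S2O3^2-)/2 = 3.060 × 10^-4 mol
From the 1:3 ratio, n(Cr2O7^2-) in the aliquot = 1/3 × 3.060 × 10^-4 = 1.020 × 10^-4 mol
[Cr2O7^2-] = 1.020 × 10^-4 / 0.01011 = 0.01009 mol/L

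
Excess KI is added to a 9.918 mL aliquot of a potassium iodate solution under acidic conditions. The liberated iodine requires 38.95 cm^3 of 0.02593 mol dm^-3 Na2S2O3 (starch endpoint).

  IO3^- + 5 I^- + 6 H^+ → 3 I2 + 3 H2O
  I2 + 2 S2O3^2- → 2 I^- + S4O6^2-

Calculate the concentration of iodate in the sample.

0.01697 mol/L

n(S2O3^2-) = 0.03895 × 0.02593 = 1.010 × 10^-3 mol
n(I2) = n(S2O3^2-)/2 = 5.050 × 10^-4 mol
From the 1:3 ratio, n(IO3^-) in the aliquot = 1/3 × 5.050 × 10^-4 = 1.683 × 10^-4 mol
[IO3^-] = 1.683 × 10^-4 / 0.009918 = 0.01697 mol/L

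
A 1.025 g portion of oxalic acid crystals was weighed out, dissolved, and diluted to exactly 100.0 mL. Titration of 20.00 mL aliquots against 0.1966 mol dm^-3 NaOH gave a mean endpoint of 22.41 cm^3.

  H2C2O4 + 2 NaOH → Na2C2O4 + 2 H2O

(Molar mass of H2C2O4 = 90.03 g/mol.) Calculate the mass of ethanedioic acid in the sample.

0.9916 g

n(NaOH) per titration = 0.02241 × 0.1966 = 4.406 × 10^-3 mol
From the 1:2 ratio, n(H2C2O4) in each aliquot = 1/2 × 4.406 × 10^-3 = 2.203 × 10^-3 mol
n(H2C2O4) in the whole flask = 2.203 × 10^-3 × 100.0/20.00 = 0.01101 mol
mass of H2C2O4 = 0.01101 × 90.03 = 0.9916 g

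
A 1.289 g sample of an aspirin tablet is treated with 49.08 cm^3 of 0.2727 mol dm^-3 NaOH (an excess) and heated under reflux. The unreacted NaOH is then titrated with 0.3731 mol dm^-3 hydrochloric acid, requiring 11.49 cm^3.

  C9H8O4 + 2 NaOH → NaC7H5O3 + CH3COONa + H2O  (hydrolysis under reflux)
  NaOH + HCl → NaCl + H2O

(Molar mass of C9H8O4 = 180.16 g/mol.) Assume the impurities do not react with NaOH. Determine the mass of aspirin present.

n(NaOH) added = 0.04908 × 0.2727 = 0.01338 mol
n(HCl) used in back-titration = 0.01149 × 0.3731 = 4.287 × 10^-3 mol
n(NaOH) left over = 4.287 × 10^-3 mol (1:1 ratio)
n(NaOH) consumed by analyte = 0.01338 − 4.287 × 10^-3 = 9.097 × 10^-3 mol
From the 1:2 ratio, n(C9H8O4) = 1/2 × 9.097 × 10^-3 = 4.549 × 10^-3 mol
mass of C9H8O4 = 4.549 × 10^-3 × 180.16 = 0.8195 g

0.8195 g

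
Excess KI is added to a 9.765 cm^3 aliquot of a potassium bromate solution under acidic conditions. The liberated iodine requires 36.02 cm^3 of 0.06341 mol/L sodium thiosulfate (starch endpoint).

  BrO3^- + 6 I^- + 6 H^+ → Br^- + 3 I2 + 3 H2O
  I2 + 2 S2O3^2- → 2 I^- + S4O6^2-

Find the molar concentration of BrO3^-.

0.03898 mol/L

n(S2O3^2-) = 0.03602 × 0.06341 = 2.284 × 10^-3 mol
n(I2) = n(S2O3^2-)/2 = 1.142 × 10^-3 mol
From the 1:3 ratio, n(BrO3^-) in the aliquot = 1/3 × 1.142 × 10^-3 = 3.807 × 10^-4 mol
[BrO3^-] = 3.807 × 10^-4 / 0.009765 = 0.03898 mol/L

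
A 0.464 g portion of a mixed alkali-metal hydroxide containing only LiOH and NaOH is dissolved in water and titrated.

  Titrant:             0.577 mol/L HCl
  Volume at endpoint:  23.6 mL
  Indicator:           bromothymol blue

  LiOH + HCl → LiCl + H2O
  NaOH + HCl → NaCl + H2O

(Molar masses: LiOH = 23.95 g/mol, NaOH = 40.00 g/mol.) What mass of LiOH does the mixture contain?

n(HCl) = 0.0236 × 0.577 = 0.0136 mol
Let x = n(LiOH), y = n(NaOH).
Titrant: 1x + 1y = 0.0136;  mass: 23.95x + 40.00y = 0.464
Solving, x = 5.03 × 10^-3 mol, y = 8.59 × 10^-3 mol
mass of LiOH = 5.03 × 10^-3 × 23.95 = 0.120 g

0.120 g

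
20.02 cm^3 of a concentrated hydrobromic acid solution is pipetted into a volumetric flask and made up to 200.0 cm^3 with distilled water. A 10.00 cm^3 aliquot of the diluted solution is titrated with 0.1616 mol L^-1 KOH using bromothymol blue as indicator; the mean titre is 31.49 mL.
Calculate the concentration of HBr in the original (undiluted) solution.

5.084 mol/L

HBr + KOH → KBr + H2O
n(KOH) = 0.03149 × 0.1616 = 5.089 × 10^-3 mol
n(HBr) in the aliquot = 5.089 × 10^-3 mol (1:1 ratio)
[HBr]_dilute = 5.089 × 10^-3 / 0.01000 = 0.5089 mol/L
Dilution factor = 200.0 / 20.02 = 9.990
[HBr]_stock = 0.5089 × 9.990 = 5.084 mol/L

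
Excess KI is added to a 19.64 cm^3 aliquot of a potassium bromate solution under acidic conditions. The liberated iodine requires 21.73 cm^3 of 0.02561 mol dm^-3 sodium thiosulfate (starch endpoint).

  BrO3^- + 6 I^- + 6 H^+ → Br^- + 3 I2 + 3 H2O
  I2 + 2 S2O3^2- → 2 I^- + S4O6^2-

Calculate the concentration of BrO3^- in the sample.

n(S2O3^2-) = 0.02173 × 0.02561 = 5.565 × 10^-4 mol
n(I2) = n(S2O3^2-)/2 = 2.783 × 10^-4 mol
From the 1:3 ratio, n(BrO3^-) in the aliquot = 1/3 × 2.783 × 10^-4 = 9.275 × 10^-5 mol
[BrO3^-] = 9.275 × 10^-5 / 0.01964 = 0.004723 mol/L

0.004723 mol/L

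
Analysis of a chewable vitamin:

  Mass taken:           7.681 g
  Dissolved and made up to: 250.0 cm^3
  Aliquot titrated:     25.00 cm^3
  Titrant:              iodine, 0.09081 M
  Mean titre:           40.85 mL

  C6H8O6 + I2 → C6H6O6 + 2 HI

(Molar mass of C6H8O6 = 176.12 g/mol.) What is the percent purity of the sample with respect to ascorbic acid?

85.06 %

n(I2) per titration = 0.04085 × 0.09081 = 3.710 × 10^-3 mol
n(C6H8O6) in each aliquot = 3.710 × 10^-3 mol (1:1 ratio)
n(C6H8O6) in the whole flask = 3.710 × 10^-3 × 250.0/25.00 = 0.03710 mol
mass of C6H8O6 = 0.03710 × 176.12 = 6.533 g
% C6H8O6 = 6.533 / 7.681 × 100 = 85.06 %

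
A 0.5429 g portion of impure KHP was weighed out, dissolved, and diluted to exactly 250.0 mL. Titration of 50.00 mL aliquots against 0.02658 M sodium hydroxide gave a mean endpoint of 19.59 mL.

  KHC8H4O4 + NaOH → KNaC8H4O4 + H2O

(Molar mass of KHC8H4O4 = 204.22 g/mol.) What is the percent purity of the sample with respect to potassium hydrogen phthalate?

97.93 %

n(NaOH) per titration = 0.01959 × 0.02658 = 5.207 × 10^-4 mol
n(KHC8H4O4) in each aliquot = 5.207 × 10^-4 mol (1:1 ratio)
n(KHC8H4O4) in the whole flask = 5.207 × 10^-4 × 250.0/50.00 = 2.604 × 10^-3 mol
mass of KHC8H4O4 = 2.604 × 10^-3 × 204.22 = 0.5317 g
% KHC8H4O4 = 0.5317 / 0.5429 × 100 = 97.93 %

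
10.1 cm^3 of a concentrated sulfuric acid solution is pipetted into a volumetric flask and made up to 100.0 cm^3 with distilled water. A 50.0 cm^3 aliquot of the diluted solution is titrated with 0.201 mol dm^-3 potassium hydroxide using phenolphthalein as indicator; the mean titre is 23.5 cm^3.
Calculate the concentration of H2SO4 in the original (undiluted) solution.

H2SO4 + 2 KOH → K2SO4 + 2 H2O
n(KOH) = 0.0235 × 0.201 = 4.72 × 10^-3 mol
From the 1:2 ratio, n(H2SO4) in the aliquot = 1/2 × 4.72 × 10^-3 = 2.36 × 10^-3 mol
[H2SO4]_dilute = 2.36 × 10^-3 / 0.0500 = 0.0472 mol/L
Dilution factor = 100.0 / 10.1 = 9.901
[H2SO4]_stock = 0.0472 × 9.901 = 0.468 mol/L

0.468 mol/L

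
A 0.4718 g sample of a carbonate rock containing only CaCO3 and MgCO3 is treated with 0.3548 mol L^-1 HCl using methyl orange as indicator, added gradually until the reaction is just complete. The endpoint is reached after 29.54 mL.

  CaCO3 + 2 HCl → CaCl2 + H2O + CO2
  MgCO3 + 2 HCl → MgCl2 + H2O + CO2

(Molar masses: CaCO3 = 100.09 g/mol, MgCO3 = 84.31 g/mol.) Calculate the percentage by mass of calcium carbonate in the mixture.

40.31 %

n(HCl) = 0.02954 × 0.3548 = 0.01048 mol
Let x = n(CaCO3), y = n(MgCO3).
Titrant: 2x + 2y = 0.01048;  mass: 100.09x + 84.31y = 0.4718
Solving, x = 1.900 × 10^-3 mol, y = 3.340 × 10^-3 mol
mass of CaCO3 = 1.900 × 10^-3 × 100.09 = 0.1902 g
% CaCO3 = 0.1902 / 0.4718 × 100 = 40.31 %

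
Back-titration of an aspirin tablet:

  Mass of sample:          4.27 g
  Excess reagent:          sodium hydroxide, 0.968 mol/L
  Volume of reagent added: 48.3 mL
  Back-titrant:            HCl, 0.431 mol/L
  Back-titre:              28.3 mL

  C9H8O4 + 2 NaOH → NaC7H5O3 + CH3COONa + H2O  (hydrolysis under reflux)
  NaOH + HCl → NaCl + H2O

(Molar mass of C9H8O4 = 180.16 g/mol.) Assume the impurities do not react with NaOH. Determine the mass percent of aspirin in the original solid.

72.9 %

n(NaOH) added = 0.0483 × 0.968 = 0.0468 mol
n(HCl) used in back-titration = 0.0283 × 0.431 = 0.0122 mol
n(NaOH) left over = 0.0122 mol (1:1 ratio)
n(NaOH) consumed by analyte = 0.0468 − 0.0122 = 0.0346 mol
From the 1:2 ratio, n(C9H8O4) = 1/2 × 0.0346 = 0.0173 mol
mass of C9H8O4 = 0.0173 × 180.16 = 3.11 g
% C9H8O4 = 3.11 / 4.27 × 100 = 72.9 %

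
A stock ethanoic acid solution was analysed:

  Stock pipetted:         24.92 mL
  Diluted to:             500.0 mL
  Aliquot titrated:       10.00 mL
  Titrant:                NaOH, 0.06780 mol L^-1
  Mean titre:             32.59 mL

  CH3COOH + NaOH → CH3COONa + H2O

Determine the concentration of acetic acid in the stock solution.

4.433 mol/L

n(NaOH) = 0.03259 × 0.06780 = 2.210 × 10^-3 mol
n(CH3COOH) in the aliquot = 2.210 × 10^-3 mol (1:1 ratio)
[CH3COOH]_dilute = 2.210 × 10^-3 / 0.01000 = 0.2210 mol/L
Dilution factor = 500.0 / 24.92 = 20.06
[CH3COOH]_stock = 0.2210 × 20.06 = 4.433 mol/L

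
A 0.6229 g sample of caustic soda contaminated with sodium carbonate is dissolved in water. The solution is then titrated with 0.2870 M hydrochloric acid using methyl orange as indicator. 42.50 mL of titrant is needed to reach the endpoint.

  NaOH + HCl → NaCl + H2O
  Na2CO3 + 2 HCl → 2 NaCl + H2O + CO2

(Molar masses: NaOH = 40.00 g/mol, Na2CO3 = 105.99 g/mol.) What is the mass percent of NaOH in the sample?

n(HCl) = 0.04250 × 0.2870 = 0.01220 mol
Let x = n(NaOH), y = n(Na2CO3).
Titrant: 1x + 2y = 0.01220;  mass: 40.00x + 105.99y = 0.6229
Solving, x = 1.809 × 10^-3 mol, y = 5.194 × 10^-3 mol
mass of NaOH = 1.809 × 10^-3 × 40.00 = 0.07236 g
% NaOH = 0.07236 / 0.6229 × 100 = 11.62 %

11.62 %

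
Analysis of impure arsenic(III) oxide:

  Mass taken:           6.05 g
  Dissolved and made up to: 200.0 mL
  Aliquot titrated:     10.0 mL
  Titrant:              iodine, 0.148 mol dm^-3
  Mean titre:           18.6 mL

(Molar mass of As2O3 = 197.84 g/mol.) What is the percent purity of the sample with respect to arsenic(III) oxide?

90.0 %

As2O3 + 2 I2 + 2 H2O → As2O5 + 4 HI
n(I2) per titration = 0.0186 × 0.148 = 2.75 × 10^-3 mol
From the 1:2 ratio, n(As2O3) in each aliquot = 1/2 × 2.75 × 10^-3 = 1.38 × 10^-3 mol
n(As2O3) in the whole flask = 1.38 × 10^-3 × 200.0/10.0 = 0.0275 mol
mass of As2O3 = 0.0275 × 197.84 = 5.45 g
% As2O3 = 5.45 / 6.05 × 100 = 90.0 %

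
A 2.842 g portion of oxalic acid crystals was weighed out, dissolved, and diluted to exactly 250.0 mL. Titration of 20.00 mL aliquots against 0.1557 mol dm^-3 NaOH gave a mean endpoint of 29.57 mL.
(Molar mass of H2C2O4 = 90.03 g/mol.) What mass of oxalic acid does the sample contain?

H2C2O4 + 2 NaOH → Na2C2O4 + 2 H2O
n(NaOH) per titration = 0.02957 × 0.1557 = 4.604 × 10^-3 mol
From the 1:2 ratio, n(H2C2O4) in each aliquot = 1/2 × 4.604 × 10^-3 = 2.302 × 10^-3 mol
n(H2C2O4) in the whole flask = 2.302 × 10^-3 × 250.0/20.00 = 0.02878 mol
mass of H2C2O4 = 0.02878 × 90.03 = 2.591 g

2.591 g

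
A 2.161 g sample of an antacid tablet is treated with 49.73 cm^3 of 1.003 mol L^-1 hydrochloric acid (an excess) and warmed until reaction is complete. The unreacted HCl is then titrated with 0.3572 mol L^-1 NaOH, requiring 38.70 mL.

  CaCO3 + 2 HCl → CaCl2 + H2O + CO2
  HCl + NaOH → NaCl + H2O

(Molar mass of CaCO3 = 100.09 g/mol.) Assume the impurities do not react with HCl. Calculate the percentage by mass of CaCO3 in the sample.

n(HCl) added = 0.04973 × 1.003 = 0.04988 mol
n(NaOH) used in back-titration = 0.03870 × 0.3572 = 0.01382 mol
n(HCl) left over = 0.01382 mol (1:1 ratio)
n(HCl) consumed by analyte = 0.04988 − 0.01382 = 0.03606 mol
From the 1:2 ratio, n(CaCO3) = 1/2 × 0.03606 = 0.01803 mol
mass of CaCO3 = 0.01803 × 100.09 = 1.804 g
% CaCO3 = 1.804 / 2.161 × 100 = 83.50 %

83.50 %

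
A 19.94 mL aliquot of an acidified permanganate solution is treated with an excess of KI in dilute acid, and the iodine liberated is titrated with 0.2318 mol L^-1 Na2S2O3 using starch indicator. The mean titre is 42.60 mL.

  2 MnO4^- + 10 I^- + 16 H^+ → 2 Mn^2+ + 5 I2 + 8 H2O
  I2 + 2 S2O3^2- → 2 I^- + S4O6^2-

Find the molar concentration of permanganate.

0.09904 mol/L

n(S2O3^2-) = 0.04260 × 0.2318 = 9.875 × 10^-3 mol
n(I2) = n(S2O3^2-)/2 = 4.937 × 10^-3 mol
From the 2:5 ratio, n(MnO4^-) in the aliquot = 2/5 × 4.937 × 10^-3 = 1.975 × 10^-3 mol
[MnO4^-] = 1.975 × 10^-3 / 0.01994 = 0.09904 mol/L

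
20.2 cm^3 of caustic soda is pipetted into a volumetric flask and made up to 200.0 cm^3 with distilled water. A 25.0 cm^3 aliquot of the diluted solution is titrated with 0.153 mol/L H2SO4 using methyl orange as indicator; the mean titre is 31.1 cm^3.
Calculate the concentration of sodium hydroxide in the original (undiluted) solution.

3.77 mol/L

2 NaOH + H2SO4 → Na2SO4 + 2 H2O
n(H2SO4) = 0.0311 × 0.153 = 4.76 × 10^-3 mol
From the 2:1 ratio, n(NaOH) in the aliquot = 2/1 × 4.76 × 10^-3 = 9.52 × 10^-3 mol
[NaOH]_dilute = 9.52 × 10^-3 / 0.0250 = 0.381 mol/L
Dilution factor = 200.0 / 20.2 = 9.901
[NaOH]_stock = 0.381 × 9.901 = 3.77 mol/L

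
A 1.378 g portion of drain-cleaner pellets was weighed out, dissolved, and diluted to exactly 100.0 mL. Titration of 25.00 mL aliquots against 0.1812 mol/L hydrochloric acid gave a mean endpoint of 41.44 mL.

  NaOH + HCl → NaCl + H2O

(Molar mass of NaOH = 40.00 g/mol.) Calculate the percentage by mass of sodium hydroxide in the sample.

87.19 %

n(HCl) per titration = 0.04144 × 0.1812 = 7.509 × 10^-3 mol
n(NaOH) in each aliquot = 7.509 × 10^-3 mol (1:1 ratio)
n(NaOH) in the whole flask = 7.509 × 10^-3 × 100.0/25.00 = 0.03004 mol
mass of NaOH = 0.03004 × 40.00 = 1.201 g
% NaOH = 1.201 / 1.378 × 100 = 87.19 %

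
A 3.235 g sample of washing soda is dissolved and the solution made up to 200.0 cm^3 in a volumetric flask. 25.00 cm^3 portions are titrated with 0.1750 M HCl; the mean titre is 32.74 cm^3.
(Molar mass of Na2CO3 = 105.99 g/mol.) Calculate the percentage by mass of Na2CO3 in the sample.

Na2CO3 + 2 HCl → 2 NaCl + H2O + CO2
n(HCl) per titration = 0.03274 × 0.1750 = 5.729 × 10^-3 mol
From the 1:2 ratio, n(Na2CO3) in each aliquot = 1/2 × 5.729 × 10^-3 = 2.865 × 10^-3 mol
n(Na2CO3) in the whole flask = 2.865 × 10^-3 × 200.0/25.00 = 0.02292 mol
mass of Na2CO3 = 0.02292 × 105.99 = 2.429 g
% Na2CO3 = 2.429 / 3.235 × 100 = 75.09 %

75.09 %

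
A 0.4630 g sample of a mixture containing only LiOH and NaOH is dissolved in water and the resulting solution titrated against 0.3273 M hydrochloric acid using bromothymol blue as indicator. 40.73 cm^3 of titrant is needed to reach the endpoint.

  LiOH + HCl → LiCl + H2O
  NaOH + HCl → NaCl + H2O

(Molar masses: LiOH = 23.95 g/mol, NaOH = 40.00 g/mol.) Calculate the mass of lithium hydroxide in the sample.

0.1048 g

n(HCl) = 0.04073 × 0.3273 = 0.01333 mol
Let x = n(LiOH), y = n(NaOH).
Titrant: 1x + 1y = 0.01333;  mass: 23.95x + 40.00y = 0.4630
Solving, x = 4.376 × 10^-3 mol, y = 8.955 × 10^-3 mol
mass of LiOH = 4.376 × 10^-3 × 23.95 = 0.1048 g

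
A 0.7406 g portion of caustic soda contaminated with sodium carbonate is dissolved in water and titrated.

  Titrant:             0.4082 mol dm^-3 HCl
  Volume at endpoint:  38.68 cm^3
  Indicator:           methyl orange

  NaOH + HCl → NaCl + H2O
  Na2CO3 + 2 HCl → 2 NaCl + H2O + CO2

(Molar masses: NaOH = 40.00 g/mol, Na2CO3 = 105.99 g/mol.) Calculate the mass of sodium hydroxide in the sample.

n(HCl) = 0.03868 × 0.4082 = 0.01579 mol
Let x = n(NaOH), y = n(Na2CO3).
Titrant: 1x + 2y = 0.01579;  mass: 40.00x + 105.99y = 0.7406
Solving, x = 7.399 × 10^-3 mol, y = 4.195 × 10^-3 mol
mass of NaOH = 7.399 × 10^-3 × 40.00 = 0.2960 g

0.2960 g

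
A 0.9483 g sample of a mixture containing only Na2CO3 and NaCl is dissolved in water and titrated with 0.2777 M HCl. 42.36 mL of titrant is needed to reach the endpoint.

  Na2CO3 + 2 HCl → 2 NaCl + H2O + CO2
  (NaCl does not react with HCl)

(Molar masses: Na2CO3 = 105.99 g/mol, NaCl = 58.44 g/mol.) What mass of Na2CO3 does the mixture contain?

0.6234 g

n(HCl) = 0.04236 × 0.2777 = 0.01176 mol
Let x = n(Na2CO3), y = n(NaCl).
Titrant: 2x = 0.01176;  mass: 105.99x + 58.44y = 0.9483
Solving, x = 5.882 × 10^-3 mol, y = 5.560 × 10^-3 mol
mass of Na2CO3 = 5.882 × 10^-3 × 105.99 = 0.6234 g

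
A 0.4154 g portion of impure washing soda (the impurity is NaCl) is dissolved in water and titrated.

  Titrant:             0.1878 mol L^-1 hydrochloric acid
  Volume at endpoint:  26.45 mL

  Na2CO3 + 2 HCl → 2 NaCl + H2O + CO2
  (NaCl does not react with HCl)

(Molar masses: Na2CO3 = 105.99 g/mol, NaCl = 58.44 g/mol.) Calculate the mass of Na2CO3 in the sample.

0.2632 g

n(HCl) = 0.02645 × 0.1878 = 4.967 × 10^-3 mol
Let x = n(Na2CO3), y = n(NaCl).
Titrant: 2x = 4.967 × 10^-3;  mass: 105.99x + 58.44y = 0.4154
Solving, x = 2.484 × 10^-3 mol, y = 2.604 × 10^-3 mol
mass of Na2CO3 = 2.484 × 10^-3 × 105.99 = 0.2632 g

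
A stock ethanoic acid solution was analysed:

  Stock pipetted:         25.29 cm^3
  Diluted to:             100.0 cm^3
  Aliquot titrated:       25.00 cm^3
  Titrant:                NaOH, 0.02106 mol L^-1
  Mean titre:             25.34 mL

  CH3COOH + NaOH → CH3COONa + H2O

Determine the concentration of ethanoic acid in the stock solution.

0.08441 mol/L

n(NaOH) = 0.02534 × 0.02106 = 5.337 × 10^-4 mol
n(CH3COOH) in the aliquot = 5.337 × 10^-4 mol (1:1 ratio)
[CH3COOH]_dilute = 5.337 × 10^-4 / 0.02500 = 0.02135 mol/L
Dilution factor = 100.0 / 25.29 = 3.954
[CH3COOH]_stock = 0.02135 × 3.954 = 0.08441 mol/L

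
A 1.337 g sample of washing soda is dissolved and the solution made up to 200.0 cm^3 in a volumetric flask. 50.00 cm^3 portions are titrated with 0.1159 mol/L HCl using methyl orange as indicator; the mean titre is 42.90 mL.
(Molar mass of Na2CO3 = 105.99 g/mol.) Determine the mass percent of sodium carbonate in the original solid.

Na2CO3 + 2 HCl → 2 NaCl + H2O + CO2
n(HCl) per titration = 0.04290 × 0.1159 = 4.972 × 10^-3 mol
From the 1:2 ratio, n(Na2CO3) in each aliquot = 1/2 × 4.972 × 10^-3 = 2.486 × 10^-3 mol
n(Na2CO3) in the whole flask = 2.486 × 10^-3 × 200.0/50.00 = 9.944 × 10^-3 mol
mass of Na2CO3 = 9.944 × 10^-3 × 105.99 = 1.054 g
% Na2CO3 = 1.054 / 1.337 × 100 = 78.83 %

78.83 %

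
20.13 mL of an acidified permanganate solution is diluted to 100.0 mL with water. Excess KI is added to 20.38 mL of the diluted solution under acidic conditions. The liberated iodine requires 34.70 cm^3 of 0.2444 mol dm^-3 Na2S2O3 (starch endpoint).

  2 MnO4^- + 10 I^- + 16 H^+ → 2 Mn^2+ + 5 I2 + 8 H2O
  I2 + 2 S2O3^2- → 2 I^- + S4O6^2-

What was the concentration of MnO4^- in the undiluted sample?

n(S2O3^2-) = 0.03470 × 0.2444 = 8.481 × 10^-3 mol
n(I2) = n(S2O3^2-)/2 = 4.240 × 10^-3 mol
From the 2:5 ratio, n(MnO4^-) in the aliquot = 2/5 × 4.240 × 10^-3 = 1.696 × 10^-3 mol
[MnO4^-]_dilute = 1.696 × 10^-3 / 0.02038 = 0.08323 mol/L
[MnO4^-]_original = 0.08323 × 100.0/20.13 = 0.4134 mol/L

0.4134 mol/L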